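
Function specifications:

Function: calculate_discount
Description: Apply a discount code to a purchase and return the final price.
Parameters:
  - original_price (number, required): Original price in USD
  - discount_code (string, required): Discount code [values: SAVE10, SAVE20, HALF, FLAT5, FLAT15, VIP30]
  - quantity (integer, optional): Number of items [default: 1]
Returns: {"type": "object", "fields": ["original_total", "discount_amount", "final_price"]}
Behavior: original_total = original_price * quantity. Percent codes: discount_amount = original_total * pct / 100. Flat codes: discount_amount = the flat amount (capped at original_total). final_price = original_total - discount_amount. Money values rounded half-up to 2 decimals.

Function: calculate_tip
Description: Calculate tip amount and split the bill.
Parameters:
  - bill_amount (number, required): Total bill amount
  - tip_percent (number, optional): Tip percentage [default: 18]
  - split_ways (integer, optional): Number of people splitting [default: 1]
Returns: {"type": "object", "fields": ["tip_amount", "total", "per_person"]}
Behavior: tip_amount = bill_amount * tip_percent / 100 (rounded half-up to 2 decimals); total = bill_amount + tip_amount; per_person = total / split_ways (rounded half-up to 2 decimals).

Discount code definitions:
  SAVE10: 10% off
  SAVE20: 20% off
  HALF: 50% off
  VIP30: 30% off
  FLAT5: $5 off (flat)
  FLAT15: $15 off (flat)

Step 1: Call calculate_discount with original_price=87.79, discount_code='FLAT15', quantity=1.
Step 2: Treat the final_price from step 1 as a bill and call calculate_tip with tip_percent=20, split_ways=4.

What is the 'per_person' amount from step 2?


Step 1: calculate_discount(original_price=87.79, discount_code=FLAT15, quantity=1)
  original_total = 87.79 * 1 = 87.79
  FLAT15 = $15 flat: discount_amount = min(15.00, 87.79) = 15.00
  final_price = 87.79 - 15.00 = 72.79
  -> final_price = 72.79
Step 2: calculate_tip(bill_amount=72.79, tip_percent=20, split_ways=4)
  tip_amount = 72.79 * 20/100 = 14.558 -> 14.56
  total = 72.79 + 14.56 = 87.35
  per_person = 87.35 / 4 = 21.8375 -> 21.84
  -> per_person = 21.84
$21.84


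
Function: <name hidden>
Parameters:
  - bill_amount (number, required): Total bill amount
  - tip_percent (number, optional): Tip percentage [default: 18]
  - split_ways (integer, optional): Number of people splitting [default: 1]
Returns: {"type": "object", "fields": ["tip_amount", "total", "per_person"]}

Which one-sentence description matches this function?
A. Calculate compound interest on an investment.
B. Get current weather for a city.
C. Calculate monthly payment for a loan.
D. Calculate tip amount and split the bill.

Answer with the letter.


Parameters bill_amount, tip_percent, split_ways and return ["tip_amount", "total", "per_person"] fit: Calculate tip amount and split the bill.
D


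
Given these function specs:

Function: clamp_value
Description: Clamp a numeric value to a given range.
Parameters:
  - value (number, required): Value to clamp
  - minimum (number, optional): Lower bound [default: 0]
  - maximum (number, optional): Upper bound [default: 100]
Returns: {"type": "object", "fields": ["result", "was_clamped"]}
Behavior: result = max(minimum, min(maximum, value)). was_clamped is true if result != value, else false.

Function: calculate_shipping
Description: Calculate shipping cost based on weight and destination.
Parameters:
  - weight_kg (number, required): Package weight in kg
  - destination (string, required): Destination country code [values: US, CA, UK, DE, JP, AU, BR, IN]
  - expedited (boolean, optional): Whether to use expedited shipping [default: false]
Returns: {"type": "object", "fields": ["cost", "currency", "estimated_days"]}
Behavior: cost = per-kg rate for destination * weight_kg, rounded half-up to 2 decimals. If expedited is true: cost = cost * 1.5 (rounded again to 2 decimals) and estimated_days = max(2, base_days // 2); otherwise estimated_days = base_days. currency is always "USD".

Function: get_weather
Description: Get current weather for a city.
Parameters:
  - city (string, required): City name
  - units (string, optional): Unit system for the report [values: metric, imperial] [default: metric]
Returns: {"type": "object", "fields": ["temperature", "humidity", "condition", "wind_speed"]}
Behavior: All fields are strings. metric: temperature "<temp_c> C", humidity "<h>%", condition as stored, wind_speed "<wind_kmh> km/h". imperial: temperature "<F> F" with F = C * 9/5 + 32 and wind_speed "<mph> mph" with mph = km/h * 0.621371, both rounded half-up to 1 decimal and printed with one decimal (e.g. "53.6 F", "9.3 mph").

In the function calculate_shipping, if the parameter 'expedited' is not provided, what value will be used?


The calculate_shipping spec declares:
  - expedited (boolean, optional): Whether to use expedited shipping [default: false]
Default:
false


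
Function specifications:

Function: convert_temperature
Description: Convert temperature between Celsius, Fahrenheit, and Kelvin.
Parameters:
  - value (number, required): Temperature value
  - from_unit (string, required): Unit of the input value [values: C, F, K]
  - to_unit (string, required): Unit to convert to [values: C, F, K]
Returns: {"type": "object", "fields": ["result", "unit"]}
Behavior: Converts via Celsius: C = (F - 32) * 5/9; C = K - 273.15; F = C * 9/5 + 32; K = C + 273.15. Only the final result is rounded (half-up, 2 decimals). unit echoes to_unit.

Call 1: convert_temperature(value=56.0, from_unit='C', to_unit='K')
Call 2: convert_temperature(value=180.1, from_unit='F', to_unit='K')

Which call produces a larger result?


Call 1:
  Input already in C: 56
  To K: 56 + 273.15 = 329.15
  Round to 2 decimals: 329.15
  -> 329.15 K
Call 2:
  To C: (180.1 - 32) * 5/9 = 82.277778
  To K: 82.277778 + 273.15 = 355.427778
  Round to 2 decimals: 355.43
  -> 355.43 K
Call 2 (355.43 K)


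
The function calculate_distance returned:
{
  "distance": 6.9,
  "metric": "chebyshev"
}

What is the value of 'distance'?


6.9


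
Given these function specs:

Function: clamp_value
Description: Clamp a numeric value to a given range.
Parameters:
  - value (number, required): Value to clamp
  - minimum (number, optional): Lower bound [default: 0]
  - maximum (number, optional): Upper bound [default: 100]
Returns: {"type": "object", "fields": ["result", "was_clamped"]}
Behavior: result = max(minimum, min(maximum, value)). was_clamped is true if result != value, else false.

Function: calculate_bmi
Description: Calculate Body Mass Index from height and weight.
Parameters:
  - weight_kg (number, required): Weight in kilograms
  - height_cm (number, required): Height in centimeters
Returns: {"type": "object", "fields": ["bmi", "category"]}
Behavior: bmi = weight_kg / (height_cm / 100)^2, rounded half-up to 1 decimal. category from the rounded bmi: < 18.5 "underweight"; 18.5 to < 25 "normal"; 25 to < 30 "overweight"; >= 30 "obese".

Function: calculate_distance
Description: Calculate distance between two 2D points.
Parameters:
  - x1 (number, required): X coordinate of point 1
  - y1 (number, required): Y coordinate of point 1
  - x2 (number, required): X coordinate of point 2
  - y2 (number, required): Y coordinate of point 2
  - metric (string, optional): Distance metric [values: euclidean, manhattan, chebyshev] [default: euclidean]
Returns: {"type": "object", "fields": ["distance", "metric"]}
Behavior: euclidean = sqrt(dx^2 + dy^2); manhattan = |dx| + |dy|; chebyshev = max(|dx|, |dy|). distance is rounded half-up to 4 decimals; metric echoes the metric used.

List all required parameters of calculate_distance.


Parameters of calculate_distance and their required/optional flag:
  x1: required
  y1: required
  x2: required
  y2: required
  metric: optional
x1, x2, y1, y2


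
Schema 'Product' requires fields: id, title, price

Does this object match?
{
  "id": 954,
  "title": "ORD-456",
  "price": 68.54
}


Checking required fields... All present.
Valid - all required fields present


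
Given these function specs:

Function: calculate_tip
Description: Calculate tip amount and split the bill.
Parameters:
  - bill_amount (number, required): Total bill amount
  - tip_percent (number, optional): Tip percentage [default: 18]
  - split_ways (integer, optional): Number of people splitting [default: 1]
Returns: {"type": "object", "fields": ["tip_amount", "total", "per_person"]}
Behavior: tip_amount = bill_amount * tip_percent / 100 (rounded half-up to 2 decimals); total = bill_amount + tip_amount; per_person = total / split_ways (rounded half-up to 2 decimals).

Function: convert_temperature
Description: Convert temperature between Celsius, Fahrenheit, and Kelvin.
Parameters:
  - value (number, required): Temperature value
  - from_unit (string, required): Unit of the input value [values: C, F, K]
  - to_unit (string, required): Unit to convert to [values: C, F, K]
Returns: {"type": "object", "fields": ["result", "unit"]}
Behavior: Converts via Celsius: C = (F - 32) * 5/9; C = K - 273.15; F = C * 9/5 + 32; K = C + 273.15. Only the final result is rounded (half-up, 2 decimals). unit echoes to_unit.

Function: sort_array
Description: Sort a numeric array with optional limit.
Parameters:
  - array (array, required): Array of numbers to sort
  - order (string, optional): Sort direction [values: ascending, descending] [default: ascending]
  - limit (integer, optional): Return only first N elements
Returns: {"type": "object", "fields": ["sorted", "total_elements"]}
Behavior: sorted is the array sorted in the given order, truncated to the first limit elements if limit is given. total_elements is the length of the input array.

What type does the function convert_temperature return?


The convert_temperature spec declares Returns: {"type": "object", "fields": ["result", "unit"]}
Type:
object


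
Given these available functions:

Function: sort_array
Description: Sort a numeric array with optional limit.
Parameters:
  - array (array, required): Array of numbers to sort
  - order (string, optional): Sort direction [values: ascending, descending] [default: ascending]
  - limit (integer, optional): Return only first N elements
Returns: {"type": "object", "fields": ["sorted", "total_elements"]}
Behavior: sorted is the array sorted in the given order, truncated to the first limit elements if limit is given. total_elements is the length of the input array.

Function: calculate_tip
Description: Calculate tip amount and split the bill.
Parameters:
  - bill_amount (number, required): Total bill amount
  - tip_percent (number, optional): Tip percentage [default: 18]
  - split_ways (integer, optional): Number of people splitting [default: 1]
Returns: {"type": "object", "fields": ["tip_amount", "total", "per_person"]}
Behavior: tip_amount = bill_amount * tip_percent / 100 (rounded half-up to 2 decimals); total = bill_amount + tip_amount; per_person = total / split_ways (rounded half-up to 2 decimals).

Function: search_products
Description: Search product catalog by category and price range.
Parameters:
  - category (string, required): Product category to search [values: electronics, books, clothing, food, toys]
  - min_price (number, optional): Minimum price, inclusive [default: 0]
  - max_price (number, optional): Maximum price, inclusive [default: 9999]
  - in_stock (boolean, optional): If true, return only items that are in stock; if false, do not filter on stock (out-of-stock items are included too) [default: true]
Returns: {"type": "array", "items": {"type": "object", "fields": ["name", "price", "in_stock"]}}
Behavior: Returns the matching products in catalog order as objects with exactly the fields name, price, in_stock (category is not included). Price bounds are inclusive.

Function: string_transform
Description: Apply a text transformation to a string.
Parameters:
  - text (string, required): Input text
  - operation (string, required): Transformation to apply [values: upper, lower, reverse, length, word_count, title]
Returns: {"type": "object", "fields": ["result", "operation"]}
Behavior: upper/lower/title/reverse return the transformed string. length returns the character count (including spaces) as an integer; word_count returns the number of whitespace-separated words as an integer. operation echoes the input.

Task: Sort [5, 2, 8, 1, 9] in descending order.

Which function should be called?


The task needs a function whose description is: Sort a numeric array with optional limit.
sort_array


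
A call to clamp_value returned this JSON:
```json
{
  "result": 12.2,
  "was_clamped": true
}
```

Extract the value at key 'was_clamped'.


true


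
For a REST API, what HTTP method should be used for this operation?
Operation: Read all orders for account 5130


GET = read, POST = create, PUT = update/replace, DELETE = remove
This operation is a read.
GET


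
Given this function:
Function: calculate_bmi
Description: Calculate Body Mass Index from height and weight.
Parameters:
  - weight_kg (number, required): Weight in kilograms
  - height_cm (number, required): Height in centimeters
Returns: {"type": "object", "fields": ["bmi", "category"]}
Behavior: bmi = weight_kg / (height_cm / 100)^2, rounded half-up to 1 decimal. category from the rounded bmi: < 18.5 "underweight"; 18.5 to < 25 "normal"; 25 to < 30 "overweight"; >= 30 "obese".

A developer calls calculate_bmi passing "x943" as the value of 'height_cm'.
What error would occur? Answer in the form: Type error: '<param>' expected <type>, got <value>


Spec: 'height_cm' is declared as number; "x943" is a string.
Type error: 'height_cm' expected number, got "x943"


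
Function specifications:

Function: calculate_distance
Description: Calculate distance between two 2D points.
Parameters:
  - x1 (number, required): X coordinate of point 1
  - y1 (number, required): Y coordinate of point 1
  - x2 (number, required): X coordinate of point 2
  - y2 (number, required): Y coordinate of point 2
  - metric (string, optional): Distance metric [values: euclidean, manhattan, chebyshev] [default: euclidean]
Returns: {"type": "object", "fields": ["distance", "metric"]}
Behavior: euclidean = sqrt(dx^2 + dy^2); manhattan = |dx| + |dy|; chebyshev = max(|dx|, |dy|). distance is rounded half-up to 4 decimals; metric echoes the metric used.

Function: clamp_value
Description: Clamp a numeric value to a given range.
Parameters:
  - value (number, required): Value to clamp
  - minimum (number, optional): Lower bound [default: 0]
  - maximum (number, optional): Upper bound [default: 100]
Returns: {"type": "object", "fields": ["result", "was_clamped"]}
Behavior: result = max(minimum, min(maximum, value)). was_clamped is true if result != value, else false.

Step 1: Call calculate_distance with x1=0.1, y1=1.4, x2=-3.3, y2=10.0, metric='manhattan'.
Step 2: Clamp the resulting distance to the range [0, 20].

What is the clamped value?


Step 1: calculate_distance (manhattan)
  |dx| = |-3.3 - 0.1| = 3.4; |dy| = |10 - 1.4| = 8.6
  manhattan: 3.4 + 8.6 = 12
  Round to 4 decimals: 12.0
  -> distance = 12.0
Step 2: clamp_value(value=12.0, minimum=0, maximum=20)
  result = max(0, min(20, 12.0)) = max(0, 12.0) = 12.0
  was_clamped = (12.0 != 12.0) = false
  -> result = 12.0
12.0


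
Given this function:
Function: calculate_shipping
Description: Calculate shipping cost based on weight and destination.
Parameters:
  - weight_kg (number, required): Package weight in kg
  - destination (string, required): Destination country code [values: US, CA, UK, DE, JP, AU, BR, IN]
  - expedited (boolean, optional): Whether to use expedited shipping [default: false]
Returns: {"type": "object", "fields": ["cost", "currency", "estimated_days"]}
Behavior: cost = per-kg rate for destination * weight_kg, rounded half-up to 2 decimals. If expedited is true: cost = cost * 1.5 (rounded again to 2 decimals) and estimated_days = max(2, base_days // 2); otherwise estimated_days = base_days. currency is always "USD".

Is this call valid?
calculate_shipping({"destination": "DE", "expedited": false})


Checking required parameters...
Missing required parameter: weight_kg
Invalid - missing required parameter 'weight_kg'


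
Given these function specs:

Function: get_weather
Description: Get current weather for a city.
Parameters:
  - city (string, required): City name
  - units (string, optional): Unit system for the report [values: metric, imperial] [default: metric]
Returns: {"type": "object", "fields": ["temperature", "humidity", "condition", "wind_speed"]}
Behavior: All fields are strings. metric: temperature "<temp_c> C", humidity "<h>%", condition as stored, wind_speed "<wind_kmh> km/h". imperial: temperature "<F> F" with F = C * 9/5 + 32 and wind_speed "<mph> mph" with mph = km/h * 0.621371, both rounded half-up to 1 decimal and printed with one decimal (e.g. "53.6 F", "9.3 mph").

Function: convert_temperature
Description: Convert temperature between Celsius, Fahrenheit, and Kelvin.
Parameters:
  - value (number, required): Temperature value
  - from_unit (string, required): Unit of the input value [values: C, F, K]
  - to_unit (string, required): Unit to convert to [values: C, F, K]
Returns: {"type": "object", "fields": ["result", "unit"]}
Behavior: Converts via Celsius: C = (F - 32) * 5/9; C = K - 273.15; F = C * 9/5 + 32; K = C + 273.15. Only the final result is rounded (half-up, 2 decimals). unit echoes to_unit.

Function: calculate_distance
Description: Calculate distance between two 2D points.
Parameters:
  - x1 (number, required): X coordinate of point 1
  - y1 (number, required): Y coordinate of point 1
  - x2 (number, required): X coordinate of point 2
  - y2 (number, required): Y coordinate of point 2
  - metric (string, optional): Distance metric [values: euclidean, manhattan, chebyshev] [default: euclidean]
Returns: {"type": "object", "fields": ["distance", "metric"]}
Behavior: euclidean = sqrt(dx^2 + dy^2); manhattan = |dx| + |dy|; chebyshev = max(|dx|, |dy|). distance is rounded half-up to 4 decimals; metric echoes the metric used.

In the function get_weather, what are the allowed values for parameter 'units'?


The get_weather spec declares:
  - units (string, optional): Unit system for the report [values: metric, imperial] [default: metric]
Allowed values:
metric, imperial


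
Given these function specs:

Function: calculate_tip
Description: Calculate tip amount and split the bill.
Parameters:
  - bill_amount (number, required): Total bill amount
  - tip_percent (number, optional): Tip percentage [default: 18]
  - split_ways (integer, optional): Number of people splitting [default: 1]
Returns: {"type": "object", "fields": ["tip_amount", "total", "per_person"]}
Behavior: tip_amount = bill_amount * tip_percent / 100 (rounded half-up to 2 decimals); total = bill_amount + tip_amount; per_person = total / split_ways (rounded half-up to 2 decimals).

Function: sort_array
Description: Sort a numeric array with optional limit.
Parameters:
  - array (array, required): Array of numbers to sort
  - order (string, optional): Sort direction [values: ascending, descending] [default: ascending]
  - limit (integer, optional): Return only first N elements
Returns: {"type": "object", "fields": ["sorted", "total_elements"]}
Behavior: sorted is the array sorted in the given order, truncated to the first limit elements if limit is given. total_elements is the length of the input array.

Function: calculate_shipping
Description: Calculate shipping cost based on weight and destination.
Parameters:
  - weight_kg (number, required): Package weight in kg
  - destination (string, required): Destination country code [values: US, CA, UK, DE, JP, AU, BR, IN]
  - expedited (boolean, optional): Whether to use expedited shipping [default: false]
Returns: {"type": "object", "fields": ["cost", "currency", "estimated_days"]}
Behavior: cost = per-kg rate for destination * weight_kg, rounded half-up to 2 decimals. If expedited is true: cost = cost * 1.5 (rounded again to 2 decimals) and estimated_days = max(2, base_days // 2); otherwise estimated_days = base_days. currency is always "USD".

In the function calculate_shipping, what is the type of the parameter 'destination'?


The calculate_shipping spec declares:
  - destination (string, required): Destination country code [values: US, CA, UK, DE, JP, AU, BR, IN]
Type:
string


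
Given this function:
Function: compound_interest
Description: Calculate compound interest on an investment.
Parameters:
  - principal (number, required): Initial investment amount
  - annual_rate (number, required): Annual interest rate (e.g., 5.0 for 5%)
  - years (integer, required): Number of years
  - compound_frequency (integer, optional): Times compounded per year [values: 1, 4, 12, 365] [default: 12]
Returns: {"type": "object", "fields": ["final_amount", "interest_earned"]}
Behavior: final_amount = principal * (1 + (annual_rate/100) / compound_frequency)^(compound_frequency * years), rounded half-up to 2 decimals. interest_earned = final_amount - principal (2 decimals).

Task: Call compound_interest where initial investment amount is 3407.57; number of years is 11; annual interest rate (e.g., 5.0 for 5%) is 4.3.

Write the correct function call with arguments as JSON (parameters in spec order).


Mapping each described value to its parameter name:
  'Initial investment amount' -> principal = 3407.57
  'Number of years' -> years = 11
  'Annual interest rate (e.g., 5.0 for 5%)' -> annual_rate = 4.3
compound_interest({"principal": 3407.57, "annual_rate": 4.3, "years": 11})


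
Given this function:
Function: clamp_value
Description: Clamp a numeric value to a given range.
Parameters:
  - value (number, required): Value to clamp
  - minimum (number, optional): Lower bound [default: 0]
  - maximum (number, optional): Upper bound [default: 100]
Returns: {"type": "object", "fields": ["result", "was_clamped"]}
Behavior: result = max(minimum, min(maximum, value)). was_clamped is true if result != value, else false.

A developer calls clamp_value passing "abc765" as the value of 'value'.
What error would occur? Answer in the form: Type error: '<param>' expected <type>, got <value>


Spec: 'value' is declared as number; "abc765" is a string.
Type error: 'value' expected number, got "abc765"


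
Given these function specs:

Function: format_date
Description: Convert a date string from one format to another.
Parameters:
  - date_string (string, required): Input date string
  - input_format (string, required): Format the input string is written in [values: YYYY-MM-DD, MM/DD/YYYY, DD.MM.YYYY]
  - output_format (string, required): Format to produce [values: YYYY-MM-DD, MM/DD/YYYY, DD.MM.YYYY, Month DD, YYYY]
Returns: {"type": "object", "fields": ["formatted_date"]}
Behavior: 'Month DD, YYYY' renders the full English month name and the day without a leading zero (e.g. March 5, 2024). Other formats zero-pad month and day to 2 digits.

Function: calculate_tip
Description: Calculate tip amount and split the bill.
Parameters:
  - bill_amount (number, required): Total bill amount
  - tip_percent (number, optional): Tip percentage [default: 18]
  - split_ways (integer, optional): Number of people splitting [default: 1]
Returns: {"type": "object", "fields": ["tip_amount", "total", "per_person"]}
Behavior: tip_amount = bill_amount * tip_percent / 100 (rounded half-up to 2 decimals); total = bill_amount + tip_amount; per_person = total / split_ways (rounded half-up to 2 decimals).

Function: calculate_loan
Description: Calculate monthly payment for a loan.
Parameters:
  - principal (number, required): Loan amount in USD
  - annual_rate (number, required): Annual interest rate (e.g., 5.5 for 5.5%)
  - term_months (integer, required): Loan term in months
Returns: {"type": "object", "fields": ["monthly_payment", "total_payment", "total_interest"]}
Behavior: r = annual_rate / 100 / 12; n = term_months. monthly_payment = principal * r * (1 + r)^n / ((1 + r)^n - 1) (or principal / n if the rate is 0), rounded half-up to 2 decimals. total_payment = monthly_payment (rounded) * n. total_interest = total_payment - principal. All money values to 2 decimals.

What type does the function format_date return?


The format_date spec declares Returns: {"type": "object", "fields": ["formatted_date"]}
Type:
object


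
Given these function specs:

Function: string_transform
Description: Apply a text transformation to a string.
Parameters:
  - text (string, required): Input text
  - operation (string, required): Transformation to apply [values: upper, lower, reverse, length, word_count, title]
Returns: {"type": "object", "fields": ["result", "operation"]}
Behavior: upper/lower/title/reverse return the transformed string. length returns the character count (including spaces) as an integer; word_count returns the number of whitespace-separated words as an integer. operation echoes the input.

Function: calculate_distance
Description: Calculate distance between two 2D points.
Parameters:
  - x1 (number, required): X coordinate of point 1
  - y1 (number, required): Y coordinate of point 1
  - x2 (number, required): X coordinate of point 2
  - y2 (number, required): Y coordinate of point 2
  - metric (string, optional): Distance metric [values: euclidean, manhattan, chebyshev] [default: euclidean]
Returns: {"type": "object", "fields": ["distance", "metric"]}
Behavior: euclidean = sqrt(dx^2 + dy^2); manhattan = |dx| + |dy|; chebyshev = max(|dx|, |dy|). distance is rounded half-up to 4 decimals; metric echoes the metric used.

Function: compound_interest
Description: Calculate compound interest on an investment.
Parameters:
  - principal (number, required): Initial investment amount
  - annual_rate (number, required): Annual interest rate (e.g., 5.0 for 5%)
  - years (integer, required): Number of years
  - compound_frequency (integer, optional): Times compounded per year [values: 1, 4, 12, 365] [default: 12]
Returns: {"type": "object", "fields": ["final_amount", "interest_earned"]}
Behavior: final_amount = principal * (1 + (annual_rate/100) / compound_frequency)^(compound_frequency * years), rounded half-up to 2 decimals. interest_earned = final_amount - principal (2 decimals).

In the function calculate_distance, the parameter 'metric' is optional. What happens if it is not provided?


The calculate_distance spec declares:
  - metric (string, optional): Distance metric [values: euclidean, manhattan, chebyshev] [default: euclidean]
It defaults to euclidean


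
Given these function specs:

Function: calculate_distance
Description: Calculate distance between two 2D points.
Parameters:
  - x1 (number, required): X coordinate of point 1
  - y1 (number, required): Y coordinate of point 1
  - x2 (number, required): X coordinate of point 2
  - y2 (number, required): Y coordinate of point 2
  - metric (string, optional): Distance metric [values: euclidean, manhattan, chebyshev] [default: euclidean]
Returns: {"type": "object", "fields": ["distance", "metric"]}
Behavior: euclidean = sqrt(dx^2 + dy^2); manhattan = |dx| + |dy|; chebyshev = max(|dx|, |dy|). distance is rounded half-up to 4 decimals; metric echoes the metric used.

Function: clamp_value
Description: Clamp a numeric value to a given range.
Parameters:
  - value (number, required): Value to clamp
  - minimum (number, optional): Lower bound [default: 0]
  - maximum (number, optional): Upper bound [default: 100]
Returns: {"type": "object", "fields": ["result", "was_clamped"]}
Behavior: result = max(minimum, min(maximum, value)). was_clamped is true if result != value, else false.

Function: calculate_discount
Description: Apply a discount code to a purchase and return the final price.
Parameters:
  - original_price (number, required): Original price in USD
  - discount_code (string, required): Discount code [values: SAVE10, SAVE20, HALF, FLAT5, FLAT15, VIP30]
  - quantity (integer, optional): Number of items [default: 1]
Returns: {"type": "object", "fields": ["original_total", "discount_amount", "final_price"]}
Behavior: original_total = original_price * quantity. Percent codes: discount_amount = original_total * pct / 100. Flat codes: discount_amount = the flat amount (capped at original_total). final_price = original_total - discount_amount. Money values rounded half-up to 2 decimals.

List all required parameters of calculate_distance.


Parameters of calculate_distance and their required/optional flag:
  x1: required
  y1: required
  x2: required
  y2: required
  metric: optional
x1, x2, y1, y2


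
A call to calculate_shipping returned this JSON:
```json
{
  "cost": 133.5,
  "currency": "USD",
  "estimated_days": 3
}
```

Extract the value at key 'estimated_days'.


3


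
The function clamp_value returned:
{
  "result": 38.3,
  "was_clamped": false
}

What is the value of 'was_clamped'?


false


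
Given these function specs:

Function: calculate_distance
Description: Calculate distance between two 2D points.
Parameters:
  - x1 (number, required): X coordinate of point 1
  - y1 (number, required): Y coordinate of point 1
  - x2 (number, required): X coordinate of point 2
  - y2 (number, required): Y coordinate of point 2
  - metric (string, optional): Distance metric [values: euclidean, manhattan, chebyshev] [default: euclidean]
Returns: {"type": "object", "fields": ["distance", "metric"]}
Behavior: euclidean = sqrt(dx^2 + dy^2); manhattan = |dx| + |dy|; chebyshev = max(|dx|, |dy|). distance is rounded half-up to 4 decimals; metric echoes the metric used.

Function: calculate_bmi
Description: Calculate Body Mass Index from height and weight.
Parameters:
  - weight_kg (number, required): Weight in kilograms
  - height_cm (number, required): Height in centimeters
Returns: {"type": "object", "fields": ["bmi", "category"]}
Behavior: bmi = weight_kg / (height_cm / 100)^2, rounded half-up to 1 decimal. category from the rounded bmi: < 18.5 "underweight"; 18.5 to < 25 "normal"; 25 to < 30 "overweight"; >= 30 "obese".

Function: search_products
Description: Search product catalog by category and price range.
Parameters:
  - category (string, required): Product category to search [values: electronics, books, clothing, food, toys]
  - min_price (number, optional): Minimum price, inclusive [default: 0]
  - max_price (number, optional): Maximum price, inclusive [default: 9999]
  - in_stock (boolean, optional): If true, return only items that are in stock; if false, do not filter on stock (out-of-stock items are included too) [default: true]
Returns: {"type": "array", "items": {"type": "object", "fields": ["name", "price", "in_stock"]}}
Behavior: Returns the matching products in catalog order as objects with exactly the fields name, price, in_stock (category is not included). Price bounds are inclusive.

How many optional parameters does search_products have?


Parameters of search_products: category (required), min_price (optional), max_price (optional), in_stock (optional)
Optional count:
3


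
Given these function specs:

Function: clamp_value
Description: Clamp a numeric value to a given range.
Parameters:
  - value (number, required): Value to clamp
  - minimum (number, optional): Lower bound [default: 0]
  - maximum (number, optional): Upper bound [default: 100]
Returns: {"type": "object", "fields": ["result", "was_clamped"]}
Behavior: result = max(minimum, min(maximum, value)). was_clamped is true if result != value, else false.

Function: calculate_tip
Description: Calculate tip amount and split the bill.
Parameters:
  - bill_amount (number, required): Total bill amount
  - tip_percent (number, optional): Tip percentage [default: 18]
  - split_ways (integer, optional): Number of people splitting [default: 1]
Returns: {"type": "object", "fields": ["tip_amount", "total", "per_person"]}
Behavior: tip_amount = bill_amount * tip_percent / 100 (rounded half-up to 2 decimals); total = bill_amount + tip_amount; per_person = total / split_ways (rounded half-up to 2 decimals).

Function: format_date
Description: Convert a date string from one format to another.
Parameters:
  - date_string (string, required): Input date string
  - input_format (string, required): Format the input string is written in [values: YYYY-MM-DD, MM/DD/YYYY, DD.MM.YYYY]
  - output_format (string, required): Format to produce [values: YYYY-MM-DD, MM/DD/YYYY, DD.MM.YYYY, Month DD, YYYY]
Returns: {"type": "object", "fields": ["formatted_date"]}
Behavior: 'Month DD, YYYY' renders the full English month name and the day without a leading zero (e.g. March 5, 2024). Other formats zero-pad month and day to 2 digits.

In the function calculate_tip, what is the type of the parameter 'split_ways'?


The calculate_tip spec declares:
  - split_ways (integer, optional): Number of people splitting [default: 1]
Type:
integer


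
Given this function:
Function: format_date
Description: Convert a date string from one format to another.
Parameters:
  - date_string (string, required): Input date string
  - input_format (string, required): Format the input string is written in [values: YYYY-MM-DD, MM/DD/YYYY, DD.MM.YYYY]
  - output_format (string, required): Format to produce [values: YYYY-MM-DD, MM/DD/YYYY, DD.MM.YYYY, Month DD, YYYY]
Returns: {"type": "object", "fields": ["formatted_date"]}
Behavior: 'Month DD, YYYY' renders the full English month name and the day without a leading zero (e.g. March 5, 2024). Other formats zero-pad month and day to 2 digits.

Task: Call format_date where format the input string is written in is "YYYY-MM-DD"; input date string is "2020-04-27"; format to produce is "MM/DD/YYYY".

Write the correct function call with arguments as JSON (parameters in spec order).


Mapping each described value to its parameter name:
  'Format the input string is written in' -> input_format = "YYYY-MM-DD"
  'Input date string' -> date_string = "2020-04-27"
  'Format to produce' -> output_format = "MM/DD/YYYY"
format_date({"date_string": "2020-04-27", "input_format": "YYYY-MM-DD", "output_format": "MM/DD/YYYY"})


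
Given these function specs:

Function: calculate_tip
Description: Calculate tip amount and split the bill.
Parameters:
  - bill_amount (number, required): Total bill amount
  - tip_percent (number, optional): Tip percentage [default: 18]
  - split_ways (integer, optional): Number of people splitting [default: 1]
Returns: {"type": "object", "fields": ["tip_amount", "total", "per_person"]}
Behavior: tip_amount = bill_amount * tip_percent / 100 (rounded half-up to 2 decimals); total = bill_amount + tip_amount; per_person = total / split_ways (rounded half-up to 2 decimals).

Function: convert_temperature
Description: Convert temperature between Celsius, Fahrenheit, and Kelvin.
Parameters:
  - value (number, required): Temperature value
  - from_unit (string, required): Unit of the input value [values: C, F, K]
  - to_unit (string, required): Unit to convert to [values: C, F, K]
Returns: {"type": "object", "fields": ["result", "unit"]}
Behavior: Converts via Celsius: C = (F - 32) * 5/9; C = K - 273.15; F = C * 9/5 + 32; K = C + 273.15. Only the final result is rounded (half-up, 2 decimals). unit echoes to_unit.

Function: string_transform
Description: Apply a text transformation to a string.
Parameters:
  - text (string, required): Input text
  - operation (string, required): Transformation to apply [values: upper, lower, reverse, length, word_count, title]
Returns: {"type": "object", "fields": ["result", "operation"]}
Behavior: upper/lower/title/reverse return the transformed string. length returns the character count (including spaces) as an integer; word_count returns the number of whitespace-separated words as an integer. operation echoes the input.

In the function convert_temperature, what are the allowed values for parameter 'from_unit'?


The convert_temperature spec declares:
  - from_unit (string, required): Unit of the input value [values: C, F, K]
Allowed values:
C, F, K


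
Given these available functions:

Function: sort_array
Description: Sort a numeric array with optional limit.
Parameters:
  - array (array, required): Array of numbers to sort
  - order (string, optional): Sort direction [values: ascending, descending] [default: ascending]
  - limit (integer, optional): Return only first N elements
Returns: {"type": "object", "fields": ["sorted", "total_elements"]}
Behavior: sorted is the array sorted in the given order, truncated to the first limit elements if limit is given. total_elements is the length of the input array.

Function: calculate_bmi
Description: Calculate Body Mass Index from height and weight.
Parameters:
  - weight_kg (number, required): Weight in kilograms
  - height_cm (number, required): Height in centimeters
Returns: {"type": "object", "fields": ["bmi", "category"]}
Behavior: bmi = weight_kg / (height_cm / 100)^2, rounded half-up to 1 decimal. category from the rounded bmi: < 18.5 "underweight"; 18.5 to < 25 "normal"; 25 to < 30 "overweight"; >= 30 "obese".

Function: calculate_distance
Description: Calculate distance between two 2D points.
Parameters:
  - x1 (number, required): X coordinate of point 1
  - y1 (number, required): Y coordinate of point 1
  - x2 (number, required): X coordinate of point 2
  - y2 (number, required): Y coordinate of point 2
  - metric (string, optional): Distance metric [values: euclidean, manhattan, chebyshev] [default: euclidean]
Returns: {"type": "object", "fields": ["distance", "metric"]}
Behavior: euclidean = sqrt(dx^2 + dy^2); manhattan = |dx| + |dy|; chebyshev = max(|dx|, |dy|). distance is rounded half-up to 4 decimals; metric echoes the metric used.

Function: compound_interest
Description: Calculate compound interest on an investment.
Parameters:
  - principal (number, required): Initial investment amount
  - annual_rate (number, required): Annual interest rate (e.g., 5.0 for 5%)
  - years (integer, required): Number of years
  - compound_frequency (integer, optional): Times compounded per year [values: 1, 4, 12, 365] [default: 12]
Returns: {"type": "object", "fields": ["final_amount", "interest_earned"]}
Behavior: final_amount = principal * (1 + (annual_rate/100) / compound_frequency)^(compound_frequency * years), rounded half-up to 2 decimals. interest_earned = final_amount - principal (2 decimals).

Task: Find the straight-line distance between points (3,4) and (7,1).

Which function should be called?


The task needs a function whose description is: Calculate distance between two 2D points.
calculate_distance


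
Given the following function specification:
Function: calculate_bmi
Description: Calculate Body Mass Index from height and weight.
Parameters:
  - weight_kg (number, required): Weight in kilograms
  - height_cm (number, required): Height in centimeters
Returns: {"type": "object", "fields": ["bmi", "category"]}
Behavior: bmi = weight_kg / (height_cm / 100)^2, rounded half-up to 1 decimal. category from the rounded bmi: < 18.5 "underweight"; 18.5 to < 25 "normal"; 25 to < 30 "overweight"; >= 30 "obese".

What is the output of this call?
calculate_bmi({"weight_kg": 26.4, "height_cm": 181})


height_m = 181 / 100 = 1.81
bmi = 26.4 / 1.81^2 = 26.4 / 3.2761 = 8.058362 -> 8.1
8.1 < 18.5 -> underweight
Output:
{"bmi": 8.1, "category": "underweight"}


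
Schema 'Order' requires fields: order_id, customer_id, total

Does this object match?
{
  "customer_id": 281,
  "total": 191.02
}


Checking required fields...
Missing: order_id
Invalid - missing required field 'order_id'


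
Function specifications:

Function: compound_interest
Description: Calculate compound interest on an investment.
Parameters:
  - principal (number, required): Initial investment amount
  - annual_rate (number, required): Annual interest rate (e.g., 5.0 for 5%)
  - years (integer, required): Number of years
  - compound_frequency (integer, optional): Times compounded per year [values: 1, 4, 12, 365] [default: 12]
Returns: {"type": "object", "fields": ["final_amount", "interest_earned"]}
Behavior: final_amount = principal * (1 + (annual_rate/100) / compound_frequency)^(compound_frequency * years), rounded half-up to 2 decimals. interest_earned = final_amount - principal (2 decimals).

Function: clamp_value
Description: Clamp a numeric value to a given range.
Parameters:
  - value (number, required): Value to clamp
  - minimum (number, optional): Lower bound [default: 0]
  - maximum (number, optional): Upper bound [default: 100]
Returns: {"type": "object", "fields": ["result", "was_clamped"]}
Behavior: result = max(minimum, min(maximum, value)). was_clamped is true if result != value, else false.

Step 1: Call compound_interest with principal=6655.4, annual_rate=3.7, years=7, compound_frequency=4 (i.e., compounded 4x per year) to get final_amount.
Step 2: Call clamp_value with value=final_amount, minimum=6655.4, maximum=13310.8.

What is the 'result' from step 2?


Step 1: compound_interest
  rate per period = 3.7/100/4 = 0.00925 (keep full precision); periods = 4 * 7 = 28
  (1 + 0.00925)^28 = 1.29409222
  final_amount = 6655.4 * 1.29409222 = 8612.701362 -> 8612.70
  interest_earned = 8612.70 - 6655.40 = 1957.30
  -> final_amount = 8612.7
Step 2: clamp_value(value=8612.7, minimum=6655.4, maximum=13310.8)
  result = max(6655.4, min(13310.8, 8612.7)) = max(6655.4, 8612.7) = 8612.7
  was_clamped = (8612.7 != 8612.7) = false
  -> result = 8612.7
8612.7
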